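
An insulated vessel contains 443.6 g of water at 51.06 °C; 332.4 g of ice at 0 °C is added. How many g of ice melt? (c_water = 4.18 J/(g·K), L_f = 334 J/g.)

m_melted ≈ 283 g

Cooling the water to 0 °C releases 443.6·4.18·51.06 = 94678 J.
Melting all 332.4 g of ice would need 332.4·334 = 111022 J.
That's not enough to melt it all — equilibrium is at 0 °C with ice remaining.
Mass melted = 94678/334 ≈ 283.5 g.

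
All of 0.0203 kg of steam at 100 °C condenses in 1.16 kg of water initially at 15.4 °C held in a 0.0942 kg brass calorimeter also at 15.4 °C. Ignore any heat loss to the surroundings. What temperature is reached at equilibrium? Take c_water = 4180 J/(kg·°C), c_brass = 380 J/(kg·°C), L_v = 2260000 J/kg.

Energy balance with sensible and latent terms:
condense steam: −0.0203×2260000 = −45878; condensate cools 100→T: 0.0203×4180×(T − 100) = 84.85(T − 100); original water: 4848.8(T − 15.4); brass cup: 0.0942×380×(T − 15.4) = 35.8(T − 15.4)
4969.4 T = 45878 + 8485.4 + 75223 = 129586
T ≈ 26.08 °C (< 100 °C, so full condensation is consistent).

T_f ≈ 26.1 °C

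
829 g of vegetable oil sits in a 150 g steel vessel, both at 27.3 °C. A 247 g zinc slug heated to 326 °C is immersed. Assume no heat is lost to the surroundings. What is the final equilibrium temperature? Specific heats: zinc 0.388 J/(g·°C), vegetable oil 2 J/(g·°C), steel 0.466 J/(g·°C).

Taking heat into each body as positive, Σ m c ΔT = 0:
247*0.388*(T − 326) + 829*2*(T − 27.3) + 150*0.466*(T − 27.3) = 0
(95.84 + 1658 + 69.9) T = 95.84*326 + 1658*27.3 + 69.9*27.3
T ≈ 43.00 °C

T_f ≈ 43.0 °C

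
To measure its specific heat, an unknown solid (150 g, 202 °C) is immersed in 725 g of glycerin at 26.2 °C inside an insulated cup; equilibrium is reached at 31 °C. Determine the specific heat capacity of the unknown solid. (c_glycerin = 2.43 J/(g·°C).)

Setting the total heat transfer to zero:
150×c×(31 − 202) + 725×2.43×(31 − 26.2) = 0
-25650 c = -8456.4
c = -8456.4/-25650 ≈ 0.3297 J/(g·°C)

c ≈ 0.33 J/(g·°C)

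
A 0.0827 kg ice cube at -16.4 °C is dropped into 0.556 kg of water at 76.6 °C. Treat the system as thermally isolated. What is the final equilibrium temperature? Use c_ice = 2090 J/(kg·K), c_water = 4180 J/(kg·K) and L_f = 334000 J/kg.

Net heat exchanged in the isolated system is zero:
ice -16.4→0 °C: 0.0827·2090·16.4 = 2834.6; latent heat to melt: 0.0827·334000 = 27622; warm the meltwater: 345.69 T; water: 2324.1(T − 76.6)
2669.8 T = 178025 − 30456 = 147568
T ≈ 55.27 °C — above 0 °C, consistent with complete melting.

T_f ≈ 55.3 °C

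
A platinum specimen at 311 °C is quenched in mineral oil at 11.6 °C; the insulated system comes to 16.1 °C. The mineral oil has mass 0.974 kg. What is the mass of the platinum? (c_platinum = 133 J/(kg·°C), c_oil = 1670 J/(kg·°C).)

m ≈ 0.187 kg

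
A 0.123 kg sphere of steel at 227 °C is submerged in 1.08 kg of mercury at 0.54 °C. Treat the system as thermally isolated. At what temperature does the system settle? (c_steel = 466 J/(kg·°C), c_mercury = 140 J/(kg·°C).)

T_f ≈ 62.8 °C

Net heat exchanged in the isolated system is zero:
0.123·466·(T − 227) + 1.08·140·(T − 0.54) = 0
(57.32 + 151.2) T = 57.32·227 + 151.2·0.54
T = 13093/208.52 ≈ 62.79 °C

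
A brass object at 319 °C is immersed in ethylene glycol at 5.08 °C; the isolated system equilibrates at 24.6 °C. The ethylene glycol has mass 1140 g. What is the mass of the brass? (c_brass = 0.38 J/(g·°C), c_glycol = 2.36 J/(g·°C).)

m ≈ 469 g

Taking heat into each body as positive, Σ m c ΔT = 0:
m·0.38·(24.6 − 319) + 1140·2.36·(24.6 − 5.08) = 0
-111.87 m = -52517
m = -52517/-111.87 ≈ 469.4 g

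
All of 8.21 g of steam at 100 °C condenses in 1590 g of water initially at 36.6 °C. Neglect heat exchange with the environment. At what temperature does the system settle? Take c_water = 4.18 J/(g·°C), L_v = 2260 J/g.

T_f ≈ 39.7 °C

Net heat exchanged in the isolated system is zero:
condense steam: −8.21·2260 = −18555; condensed water 100 °C→T: 34.32(T − 100); original water: 6646.2(T − 36.6)
6680.5 T = 18555 + 3431.8 + 243251 = 265237
T ≈ 39.70 °C, under the boiling point, so the assumption holds.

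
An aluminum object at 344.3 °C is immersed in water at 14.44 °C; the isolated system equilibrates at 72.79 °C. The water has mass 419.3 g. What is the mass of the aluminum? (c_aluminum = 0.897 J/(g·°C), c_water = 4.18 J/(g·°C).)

m ≈ 420 g

Heat lost by the aluminum = heat gained by the water:
m×0.897×(344.3 − 72.79) = 419.3×4.18×(72.79 − 14.44)
243.54 m = 102269  ⇒  m ≈ 419.9 g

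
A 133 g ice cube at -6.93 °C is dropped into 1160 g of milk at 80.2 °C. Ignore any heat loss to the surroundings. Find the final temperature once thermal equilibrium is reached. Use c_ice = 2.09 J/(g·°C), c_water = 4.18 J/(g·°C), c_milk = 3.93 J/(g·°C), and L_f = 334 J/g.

Energy balance with sensible and latent terms:
ice -6.93→0 °C: 133×2.09×6.93 = 1926.3; latent heat to melt: 133×334 = 44422; meltwater 0→T: 133×4.18×T = 555.94 T; milk cools: 1160×3.93×(T − 80.2) = 4558.8(T − 80.2)
5114.7 T = 365616 − 46348 = 319267
T ≈ 62.42 °C (positive, so assuming full melt was valid).

T_f ≈ 62.4 °C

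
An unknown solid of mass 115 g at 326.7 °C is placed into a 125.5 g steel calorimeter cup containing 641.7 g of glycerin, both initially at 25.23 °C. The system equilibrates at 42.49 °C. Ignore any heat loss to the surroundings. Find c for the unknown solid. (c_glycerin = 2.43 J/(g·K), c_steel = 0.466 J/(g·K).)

c ≈ 0.854 J/(g·K)

Energy conservation, ΣQ = 0:
115·c·(42.49 − 326.7) + 641.7·2.43·(42.49 − 25.23) + 125.5·0.466·(42.49 − 25.23) = 0
-32684 c = -27923
c = -27923/-32684 ≈ 0.8543 J/(g·K)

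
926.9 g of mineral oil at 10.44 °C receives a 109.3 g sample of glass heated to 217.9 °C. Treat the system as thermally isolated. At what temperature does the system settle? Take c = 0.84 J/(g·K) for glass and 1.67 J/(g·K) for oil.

Let T be the final temperature. ΣQ_i = 0:
109.3×0.84×(T − 217.9) + 926.9×1.67×(T − 10.44) = 0
91.81(T − 217.9) + 1547.9(T − 10.44) = 0
(91.81 + 1547.9) T = 91.81×217.9 + 1547.9×10.44
T = 36166/1639.7 ≈ 22.06 °C

T_f ≈ 22.1 °C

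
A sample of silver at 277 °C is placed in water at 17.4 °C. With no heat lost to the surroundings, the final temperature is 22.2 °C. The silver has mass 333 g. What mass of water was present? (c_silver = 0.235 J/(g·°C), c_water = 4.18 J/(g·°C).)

m ≈ 994 g

Conservation of energy gives ΣQ = 0:
333×0.235×(22.2 − 277) + m×4.18×(22.2 − 17.4) = 0
20.06 m = 19939
m = 19939/20.06 ≈ 993.8 g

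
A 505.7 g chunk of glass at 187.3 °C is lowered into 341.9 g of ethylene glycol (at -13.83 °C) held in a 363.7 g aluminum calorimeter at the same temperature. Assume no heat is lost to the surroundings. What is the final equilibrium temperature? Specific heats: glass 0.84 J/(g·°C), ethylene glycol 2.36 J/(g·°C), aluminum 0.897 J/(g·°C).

T_f ≈ 41.0 °C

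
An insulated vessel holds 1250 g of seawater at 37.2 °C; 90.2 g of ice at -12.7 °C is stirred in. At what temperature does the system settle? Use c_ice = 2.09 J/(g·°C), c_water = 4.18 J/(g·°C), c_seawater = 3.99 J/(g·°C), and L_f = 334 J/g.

T_f ≈ 28.5 °C

Setting the total heat transfer to zero:
warm ice to 0 °C: 90.2·2.09·(0 − (-12.7)) = 2394.2; fusion: m_ice L_f = 90.2·334 = 30127; warm the meltwater: 377.04 T; seawater: 4987.5(T − 37.2)
5364.5 T = 185535 − 32521 = 153014
T ≈ 28.52 °C. Since T > 0 °C, the all-ice-melts assumption holds.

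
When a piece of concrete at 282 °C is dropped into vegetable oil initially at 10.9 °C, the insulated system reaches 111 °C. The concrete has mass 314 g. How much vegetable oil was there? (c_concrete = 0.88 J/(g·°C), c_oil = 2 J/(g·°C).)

m ≈ 236 g

Net heat exchanged in the isolated system is zero:
314·0.88·(111 − 282) + m·2·(111 − 10.9) = 0
200.2 m = 47251
m = 47251/200.2 ≈ 236 g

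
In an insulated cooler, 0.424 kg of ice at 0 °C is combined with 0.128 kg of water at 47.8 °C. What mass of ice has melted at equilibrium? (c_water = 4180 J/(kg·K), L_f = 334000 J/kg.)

Heat available from the water dropping to 0 °C: 0.128·4180·47.8 = 25575 J.
Melting all 0.424 kg of ice would need 0.424·334000 = 141616 J.
Since 25575 < 141616 J, not all the ice melts; equilibrium is at 0 °C.
m_melted·334000 = 25575  ⇒  m_melted ≈ 0.07657 kg.

m_melted ≈ 0.0766 kg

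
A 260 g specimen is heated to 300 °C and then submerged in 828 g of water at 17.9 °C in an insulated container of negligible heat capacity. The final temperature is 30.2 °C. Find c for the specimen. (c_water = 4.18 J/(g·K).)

Heat lost by the specimen = heat gained by the water:
260·c·(300 − 30.2) = 828·4.18·(30.2 − 17.9)
70148 c = 42571  ⇒  c ≈ 0.6069 J/(g·K)

c ≈ 0.607 J/(g·K)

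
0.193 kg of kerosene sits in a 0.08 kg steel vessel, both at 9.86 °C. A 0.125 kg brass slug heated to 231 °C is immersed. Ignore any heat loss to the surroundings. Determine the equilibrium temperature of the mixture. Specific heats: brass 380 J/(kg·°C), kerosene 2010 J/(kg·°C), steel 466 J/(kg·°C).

T_f ≈ 32.1 °C

Setting the total heat transfer to zero:
0.125·380·(T − 231) + 0.193·2010·(T − 9.86) + 0.08·466·(T − 9.86) = 0
472.71 T = 15165
T = 15165/472.71 ≈ 32.08 °C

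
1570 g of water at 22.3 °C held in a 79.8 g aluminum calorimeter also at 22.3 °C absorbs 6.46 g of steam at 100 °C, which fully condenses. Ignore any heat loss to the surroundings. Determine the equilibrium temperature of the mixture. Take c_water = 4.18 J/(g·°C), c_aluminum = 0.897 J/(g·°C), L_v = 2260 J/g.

T_f ≈ 24.8 °C

Heat gained plus heat lost sum to zero:
latent heat released on condensation: 6.46×2260 = 14600
  condensate cools 100→T: 6.46×4.18×(T − 100) = 27(T − 100)
  original water: 6562.6(T − 22.3)
  aluminum cup: 79.8×0.897×(T − 22.3) = 71.58(T − 22.3)
6661.2 T = 14600 + 2700.3 + 147942 = 165242
T ≈ 24.81 °C (< 100 °C, so full condensation is consistent).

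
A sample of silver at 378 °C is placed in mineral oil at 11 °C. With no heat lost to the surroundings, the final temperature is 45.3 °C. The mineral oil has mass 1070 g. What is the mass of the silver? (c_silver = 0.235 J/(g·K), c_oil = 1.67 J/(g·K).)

Heat lost by the silver = heat gained by the oil:
m·0.235·(378 − 45.3) = 1070·1.67·(45.3 − 11)
78.18 m = 61291  ⇒  m ≈ 783.9 g

m ≈ 784 g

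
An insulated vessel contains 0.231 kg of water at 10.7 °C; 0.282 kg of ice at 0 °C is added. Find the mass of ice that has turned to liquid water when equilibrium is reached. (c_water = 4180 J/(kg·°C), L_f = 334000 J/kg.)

m_melted ≈ 0.0309 kg

Heat available from the water dropping to 0 °C: 0.231·4180·10.7 = 10332 J.
To melt every bit of ice: 0.282·334000 = 94188 J.
10332 J < 94188 J, so only part of the ice melts and the system sits at 0 °C.
m_melted·334000 = 10332  ⇒  m_melted ≈ 0.03093 kg.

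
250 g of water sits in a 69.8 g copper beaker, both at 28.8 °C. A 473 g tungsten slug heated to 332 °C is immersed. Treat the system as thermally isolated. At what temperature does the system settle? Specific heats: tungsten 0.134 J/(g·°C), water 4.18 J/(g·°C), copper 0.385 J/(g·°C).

T_f = Σ m_i c_i T_i / Σ m_i c_i:
T_f = (63.38·332 + 1045·28.8 + 26.87·28.8) / (63.38 + 1045 + 26.87)
    = 51913 / 1135.3 ≈ 45.73 °C

T_f ≈ 45.7 °C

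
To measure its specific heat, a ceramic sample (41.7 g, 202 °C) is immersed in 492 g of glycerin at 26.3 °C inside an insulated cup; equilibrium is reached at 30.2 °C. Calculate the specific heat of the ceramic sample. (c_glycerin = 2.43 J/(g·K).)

Heat lost by the ceramic sample = heat gained by the glycerin:
41.7×c×(202 − 30.2) = 492×2.43×(30.2 − 26.3)
7164.1 c = 4662.7  ⇒  c ≈ 0.6508 J/(g·K)

c ≈ 0.651 J/(g·K)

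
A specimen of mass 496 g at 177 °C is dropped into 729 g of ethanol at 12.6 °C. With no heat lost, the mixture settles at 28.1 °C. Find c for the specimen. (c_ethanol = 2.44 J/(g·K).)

c ≈ 0.373 J/(g·K)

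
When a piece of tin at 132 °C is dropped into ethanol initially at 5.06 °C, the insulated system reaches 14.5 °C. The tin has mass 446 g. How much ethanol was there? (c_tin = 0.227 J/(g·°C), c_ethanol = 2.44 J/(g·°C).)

m ≈ 516 g

Heat lost by the tin = heat gained by the ethanol:
446·0.227·(132 − 14.5) = m·2.44·(14.5 − 5.06)
23.03 m = 11896  ⇒  m ≈ 516.5 g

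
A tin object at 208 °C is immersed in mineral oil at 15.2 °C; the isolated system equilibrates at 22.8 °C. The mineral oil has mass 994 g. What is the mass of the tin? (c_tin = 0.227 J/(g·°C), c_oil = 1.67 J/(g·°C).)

|Q_tin| = |Q_oil|:
m·0.227·(208 − 22.8) = 994·1.67·(22.8 − 15.2)
42.04 m = 12616  ⇒  m ≈ 300.1 g

m ≈ 300 g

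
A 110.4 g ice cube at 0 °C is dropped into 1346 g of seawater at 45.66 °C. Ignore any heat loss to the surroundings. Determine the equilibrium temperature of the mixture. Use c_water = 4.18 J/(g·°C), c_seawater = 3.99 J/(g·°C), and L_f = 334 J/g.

T_f ≈ 35.7 °C

Heat gained plus heat lost sum to zero:
latent heat to melt: 110.4·334 = 36874; warm the meltwater: 461.47 T; seawater: 5370.5(T − 45.66)
5832 T = 245219 − 36874 = 208345
T ≈ 35.72 °C (positive, so assuming full melt was valid).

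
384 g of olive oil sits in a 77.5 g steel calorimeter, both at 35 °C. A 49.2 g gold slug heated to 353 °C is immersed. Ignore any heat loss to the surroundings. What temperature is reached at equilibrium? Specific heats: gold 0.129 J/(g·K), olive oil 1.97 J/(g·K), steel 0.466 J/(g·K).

Conservation of energy gives ΣQ = 0:
49.2*0.129*(T − 353) + 384*1.97*(T − 35) + 77.5*0.466*(T − 35) = 0
6.347(T − 353) + 756.48(T − 35) + 36.12(T − 35) = 0
798.94 T = 29981
T ≈ 37.53 °C

T_f ≈ 37.5 °C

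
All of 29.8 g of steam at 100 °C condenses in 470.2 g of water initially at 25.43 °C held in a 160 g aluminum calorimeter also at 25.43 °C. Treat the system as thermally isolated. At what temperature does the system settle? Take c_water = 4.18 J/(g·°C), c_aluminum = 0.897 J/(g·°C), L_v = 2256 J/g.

Setting the total heat transfer to zero:
steam→water at 100 °C releases m L_v = 29.8·2256 = 67229; condensate cools 100→T: 29.8·4.18·(T − 100) = 124.56(T − 100); water warms: 470.2·4.18·(T − 25.43) = 1965.4(T − 25.43); cup: 143.52(T − 25.43)
2233.5 T = 67229 + 12456 + 53631 = 133316
T ≈ 59.69 °C (< 100 °C, so full condensation is consistent).

T_f ≈ 59.7 °C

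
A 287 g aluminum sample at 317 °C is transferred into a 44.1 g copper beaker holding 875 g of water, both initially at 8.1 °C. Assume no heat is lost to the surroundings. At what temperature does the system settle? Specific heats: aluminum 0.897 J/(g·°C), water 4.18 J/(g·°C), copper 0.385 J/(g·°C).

Energy conservation, ΣQ = 0:
287*0.897*(T − 317) + 875*4.18*(T − 8.1) + 44.1*0.385*(T − 8.1) = 0
(257.44 + 3657.5 + 16.98) T = 257.44*317 + 3657.5*8.1 + 16.98*8.1
T ≈ 28.32 °C

T_f ≈ 28.3 °C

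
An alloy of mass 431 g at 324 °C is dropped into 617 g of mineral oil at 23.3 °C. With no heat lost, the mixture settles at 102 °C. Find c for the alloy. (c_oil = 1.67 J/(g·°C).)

m_s c (T_s − T_f) = m_oil c_oil (T_f − T_0):
431·c·(324 − 102) = 617·1.67·(102 − 23.3)
95682 c = 81092  ⇒  c ≈ 0.8475 J/(g·°C)

c ≈ 0.848 J/(g·°C)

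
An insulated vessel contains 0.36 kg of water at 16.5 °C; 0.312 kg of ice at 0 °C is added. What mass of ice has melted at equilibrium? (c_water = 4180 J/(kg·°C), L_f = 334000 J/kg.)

m_melted ≈ 0.0743 kg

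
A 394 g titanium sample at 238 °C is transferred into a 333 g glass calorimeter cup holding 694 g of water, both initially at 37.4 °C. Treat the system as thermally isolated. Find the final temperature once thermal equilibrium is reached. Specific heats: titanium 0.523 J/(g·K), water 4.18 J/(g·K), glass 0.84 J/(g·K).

With ΣQ=0 the equilibrium temperature is the m·c-weighted mean:
T_f = (206.06×238 + 2900.9×37.4 + 279.72×37.4) / (206.06 + 2900.9 + 279.72)
    = 167999 / 3386.7 ≈ 49.61 °C

T_f ≈ 49.6 °C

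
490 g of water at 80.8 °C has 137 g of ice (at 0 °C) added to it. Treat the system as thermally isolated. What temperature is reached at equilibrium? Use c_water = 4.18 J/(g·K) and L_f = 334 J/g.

Setting the total heat transfer to zero:
latent heat to melt: 137·334 = 45758
  warm the meltwater: 572.66 T
  water: 2048.2(T − 80.8)
2620.9 T = 165495 − 45758 = 119737
T ≈ 45.69 °C. Since T > 0 °C, the all-ice-melts assumption holds.

T_f ≈ 45.7 °C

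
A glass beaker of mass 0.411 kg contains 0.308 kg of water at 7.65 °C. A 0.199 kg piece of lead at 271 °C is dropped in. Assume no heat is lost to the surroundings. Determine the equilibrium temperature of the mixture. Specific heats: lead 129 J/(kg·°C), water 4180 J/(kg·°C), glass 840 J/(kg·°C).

T_f ≈ 11.7 °C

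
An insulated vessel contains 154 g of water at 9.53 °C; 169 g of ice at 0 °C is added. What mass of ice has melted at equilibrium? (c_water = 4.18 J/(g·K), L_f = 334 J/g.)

Cooling the water to 0 °C releases 154·4.18·9.53 = 6134.7 J.
Fully melting the ice requires m_ice L_f = 169·334 = 56446 J.
6134.7 J < 56446 J, so only part of the ice melts and the system sits at 0 °C.
Mass melted = 6134.7/334 ≈ 18.37 g.

m_melted ≈ 18.4 g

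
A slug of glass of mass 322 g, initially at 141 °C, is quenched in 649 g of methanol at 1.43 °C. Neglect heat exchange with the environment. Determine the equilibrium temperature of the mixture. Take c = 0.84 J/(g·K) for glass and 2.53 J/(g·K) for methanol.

T_f is the heat-capacity-weighted average of the initial temperatures:
T_f = (270.48*141 + 1642*1.43) / (270.48 + 1642)
    = 40486 / 1912.4 ≈ 21.17 °C

T_f ≈ 21.2 °C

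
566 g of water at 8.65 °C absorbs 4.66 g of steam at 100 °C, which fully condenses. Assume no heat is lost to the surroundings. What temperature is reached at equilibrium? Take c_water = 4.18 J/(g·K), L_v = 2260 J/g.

T_f ≈ 13.8 °C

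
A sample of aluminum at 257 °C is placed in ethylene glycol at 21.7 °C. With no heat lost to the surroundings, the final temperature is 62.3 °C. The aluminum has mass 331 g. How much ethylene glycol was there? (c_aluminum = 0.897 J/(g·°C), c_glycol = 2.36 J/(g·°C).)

m ≈ 603 g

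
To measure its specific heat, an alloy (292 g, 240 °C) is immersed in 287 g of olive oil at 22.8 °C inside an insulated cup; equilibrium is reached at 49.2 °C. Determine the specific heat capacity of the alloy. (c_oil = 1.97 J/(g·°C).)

Heat lost by the alloy = heat gained by the oil:
292×c×(240 − 49.2) = 287×1.97×(49.2 − 22.8)
55714 c = 14926  ⇒  c ≈ 0.2679 J/(g·°C)

c ≈ 0.268 J/(g·°C)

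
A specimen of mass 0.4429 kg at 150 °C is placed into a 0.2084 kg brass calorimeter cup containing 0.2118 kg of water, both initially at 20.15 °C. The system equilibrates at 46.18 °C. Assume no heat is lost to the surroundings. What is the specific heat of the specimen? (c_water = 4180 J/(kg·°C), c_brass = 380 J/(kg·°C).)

c ≈ 546 J/(kg·°C)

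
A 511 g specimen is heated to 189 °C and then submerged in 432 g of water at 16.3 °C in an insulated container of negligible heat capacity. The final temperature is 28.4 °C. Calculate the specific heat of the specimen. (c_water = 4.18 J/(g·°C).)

c ≈ 0.266 J/(g·°C)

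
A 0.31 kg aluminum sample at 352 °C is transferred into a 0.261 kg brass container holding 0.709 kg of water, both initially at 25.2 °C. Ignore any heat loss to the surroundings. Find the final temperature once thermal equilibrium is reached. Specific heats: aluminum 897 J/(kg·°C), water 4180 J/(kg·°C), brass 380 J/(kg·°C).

T_f ≈ 52.4 °C

Setting the total heat transfer to zero:
0.31×897×(T − 352) + 0.709×4180×(T − 25.2) + 0.261×380×(T − 25.2) = 0
278.07(T − 352) + 2963.6(T − 25.2) + 99.18(T − 25.2) = 0
(278.07 + 2963.6 + 99.18) T = 278.07×352 + 2963.6×25.2 + 99.18×25.2
T ≈ 52.40 °C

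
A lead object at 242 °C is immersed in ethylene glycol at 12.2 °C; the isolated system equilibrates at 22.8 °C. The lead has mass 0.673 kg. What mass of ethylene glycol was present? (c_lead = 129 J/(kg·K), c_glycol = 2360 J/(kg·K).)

m ≈ 0.761 kg

Net heat exchanged in the isolated system is zero:
0.673×129×(22.8 − 242) + m×2360×(22.8 − 12.2) = 0
25016 m = 19030
m = 19030/25016 ≈ 0.7607 kg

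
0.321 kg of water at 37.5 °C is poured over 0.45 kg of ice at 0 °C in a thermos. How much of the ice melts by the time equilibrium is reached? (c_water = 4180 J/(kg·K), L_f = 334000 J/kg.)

m_melted ≈ 0.151 kg

Water can give up m c ΔT = 0.321×4180×37.5 = 50317 J before reaching 0 °C.
To melt every bit of ice: 0.45×334000 = 150300 J.
That's not enough to melt it all — equilibrium is at 0 °C with ice remaining.
Mass melted = 50317/334000 ≈ 0.1506 kg.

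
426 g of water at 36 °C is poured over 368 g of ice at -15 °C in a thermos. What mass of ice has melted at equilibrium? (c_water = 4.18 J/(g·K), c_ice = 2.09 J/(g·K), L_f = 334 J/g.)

Water can give up m c ΔT = 426·4.18·36 = 64104 J before reaching 0 °C.
Of that, 368·2.09·15 = 11537 J goes to bring the ice to 0 °C, leaving 52568 J.
Melting all 368 g of ice would need 368·334 = 122912 J.
Since 52568 < 122912 J, not all the ice melts; equilibrium is at 0 °C.
Mass melted = 52568/334 ≈ 157.4 g.

m_melted ≈ 157 g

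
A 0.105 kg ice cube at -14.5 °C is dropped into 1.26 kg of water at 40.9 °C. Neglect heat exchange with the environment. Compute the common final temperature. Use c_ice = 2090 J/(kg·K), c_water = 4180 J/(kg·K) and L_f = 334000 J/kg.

Sum of m c ΔT and latent-heat terms is zero:
warm ice to 0 °C: 0.105×2090×(0 − (-14.5)) = 3182; melt ice: 0.105×334000 = 35070; warm the meltwater: 438.9 T; water cools: 1.26×4180×(T − 40.9) = 5266.8(T − 40.9)
5705.7 T = 215412 − 38252 = 177160
T ≈ 31.05 °C (positive, so assuming full melt was valid).

T_f ≈ 31.0 °C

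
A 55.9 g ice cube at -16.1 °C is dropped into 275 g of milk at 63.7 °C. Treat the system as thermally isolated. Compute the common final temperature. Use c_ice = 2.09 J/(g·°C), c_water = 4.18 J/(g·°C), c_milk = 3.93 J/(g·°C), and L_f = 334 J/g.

T_f ≈ 36.7 °C

Let T be the final temperature. ΣQ_i = 0:
ice -16.1→0 °C: 55.9×2.09×16.1 = 1881
  fusion: m_ice L_f = 55.9×334 = 18671
  warm the meltwater: 233.66 T
  milk: 1080.8(T − 63.7)
1314.4 T = 68844 − 20552 = 48292
T ≈ 36.74 °C. Since T > 0 °C, the all-ice-melts assumption holds.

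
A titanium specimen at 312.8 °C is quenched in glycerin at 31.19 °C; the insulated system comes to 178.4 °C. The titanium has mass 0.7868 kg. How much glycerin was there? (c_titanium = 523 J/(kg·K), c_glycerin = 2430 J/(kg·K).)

Heat lost by the titanium = heat gained by the glycerin:
0.7868·523·(312.8 − 178.4) = m·2430·(178.4 − 31.19)
357720 m = 55305  ⇒  m ≈ 0.1546 kg

m ≈ 0.155 kg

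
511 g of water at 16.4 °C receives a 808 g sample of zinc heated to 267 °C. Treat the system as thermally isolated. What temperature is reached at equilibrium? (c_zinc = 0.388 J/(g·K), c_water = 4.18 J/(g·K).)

T_f ≈ 48.5 °C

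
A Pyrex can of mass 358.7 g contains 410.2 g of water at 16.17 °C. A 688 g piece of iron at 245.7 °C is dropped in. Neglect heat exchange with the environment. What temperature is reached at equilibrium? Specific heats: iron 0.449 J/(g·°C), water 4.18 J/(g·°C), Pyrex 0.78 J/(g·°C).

T_f is the heat-capacity-weighted average of the initial temperatures:
T_f = (308.91·245.7 + 1714.6·16.17 + 279.79·16.17) / (308.91 + 1714.6 + 279.79)
    = 108149 / 2303.3 ≈ 46.95 °C

T_f ≈ 47.0 °C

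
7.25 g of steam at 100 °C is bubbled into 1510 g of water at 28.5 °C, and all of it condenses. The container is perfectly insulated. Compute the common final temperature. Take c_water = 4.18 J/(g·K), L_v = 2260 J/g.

T_f ≈ 31.4 °C

Energy balance with sensible and latent terms:
steam→water at 100 °C releases m L_v = 7.25×2260 = 16385; condensed water 100 °C→T: 30.3(T − 100); water warms: 1510×4.18×(T − 28.5) = 6311.8(T − 28.5)
6342.1 T = 16385 + 3030.5 + 179886 = 199302
T ≈ 31.43 °C, under the boiling point, so the assumption holds.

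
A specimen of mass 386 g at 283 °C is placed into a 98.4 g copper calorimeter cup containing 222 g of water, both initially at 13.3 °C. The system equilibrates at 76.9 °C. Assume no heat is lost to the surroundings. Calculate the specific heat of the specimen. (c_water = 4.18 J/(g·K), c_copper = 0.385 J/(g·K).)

Net heat exchanged in the isolated system is zero:
386×c×(76.9 − 283) + 222×4.18×(76.9 − 13.3) + 98.4×0.385×(76.9 − 13.3) = 0
-79555 c = -61428
c = -61428/-79555 ≈ 0.7721 J/(g·K)

c ≈ 0.772 J/(g·K)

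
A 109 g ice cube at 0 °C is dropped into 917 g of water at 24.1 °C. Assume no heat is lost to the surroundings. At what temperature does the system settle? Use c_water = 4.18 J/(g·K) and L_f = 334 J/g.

Energy balance with sensible and latent terms:
latent heat to melt: 109×334 = 36406; warm the meltwater: 455.62 T; water cools: 917×4.18×(T − 24.1) = 3833.1(T − 24.1)
4288.7 T = 92377 − 36406 = 55971
T ≈ 13.05 °C. Since T > 0 °C, the all-ice-melts assumption holds.

T_f ≈ 13.1 °C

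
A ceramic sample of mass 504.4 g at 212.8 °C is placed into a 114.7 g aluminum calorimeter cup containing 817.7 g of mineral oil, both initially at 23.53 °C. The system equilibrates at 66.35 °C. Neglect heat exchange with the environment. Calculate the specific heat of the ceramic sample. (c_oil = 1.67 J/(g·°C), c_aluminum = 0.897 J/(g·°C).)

Net heat exchanged in the isolated system is zero:
504.4×c×(66.35 − 212.8) + 817.7×1.67×(66.35 − 23.53) + 114.7×0.897×(66.35 − 23.53) = 0
-73869 c = -62879
c = -62879/-73869 ≈ 0.8512 J/(g·°C)

c ≈ 0.851 J/(g·°C)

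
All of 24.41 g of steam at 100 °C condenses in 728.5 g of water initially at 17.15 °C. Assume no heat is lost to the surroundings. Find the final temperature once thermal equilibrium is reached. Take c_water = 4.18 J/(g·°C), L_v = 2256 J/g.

T_f ≈ 37.3 °C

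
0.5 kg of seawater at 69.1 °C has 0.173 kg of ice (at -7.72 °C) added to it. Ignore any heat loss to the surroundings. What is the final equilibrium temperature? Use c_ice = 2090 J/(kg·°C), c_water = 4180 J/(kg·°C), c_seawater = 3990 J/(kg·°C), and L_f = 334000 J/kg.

Heat gained plus heat lost sum to zero:
warm ice to 0 °C: 0.173·2090·(0 − (-7.72)) = 2791.3
  fusion: m_ice L_f = 0.173·334000 = 57782
  meltwater 0→T: 0.173·4180·T = 723.14 T
  seawater: 1995(T − 69.1)
2718.1 T = 137854 − 60573 = 77281
T ≈ 28.43 °C — above 0 °C, consistent with complete melting.

T_f ≈ 28.4 °C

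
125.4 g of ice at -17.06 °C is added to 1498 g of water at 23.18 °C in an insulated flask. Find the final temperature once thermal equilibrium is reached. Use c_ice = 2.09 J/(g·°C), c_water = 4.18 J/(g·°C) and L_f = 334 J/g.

T_f ≈ 14.6 °C

Energy conservation, ΣQ = 0:
ice -17.06→0 °C: 125.4×2.09×17.06 = 4471.2
  latent heat to melt: 125.4×334 = 41884
  meltwater 0→T: 125.4×4.18×T = 524.17 T
  water cools: 1498×4.18×(T − 23.18) = 6261.6(T − 23.18)
6785.8 T = 145145 − 46355 = 98790
T ≈ 14.56 °C (positive, so assuming full melt was valid).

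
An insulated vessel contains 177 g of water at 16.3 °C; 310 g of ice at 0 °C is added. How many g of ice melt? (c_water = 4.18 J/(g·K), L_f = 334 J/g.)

m_melted ≈ 36.1 g

Water can give up m c ΔT = 177·4.18·16.3 = 12060 J before reaching 0 °C.
Melting all 310 g of ice would need 310·334 = 103540 J.
That's not enough to melt it all — equilibrium is at 0 °C with ice remaining.
m_melted·334 = 12060  ⇒  m_melted ≈ 36.11 g.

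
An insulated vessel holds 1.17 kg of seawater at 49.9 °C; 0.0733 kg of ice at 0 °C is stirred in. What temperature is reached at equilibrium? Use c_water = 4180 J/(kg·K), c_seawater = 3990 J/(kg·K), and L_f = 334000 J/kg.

Energy balance with sensible and latent terms:
melt ice: 0.0733×334000 = 24482
  meltwater 0→T: 0.0733×4180×T = 306.39 T
  seawater: 4668.3(T − 49.9)
4974.7 T = 232948 − 24482 = 208466
T ≈ 41.91 °C (positive, so assuming full melt was valid).

T_f ≈ 41.9 °C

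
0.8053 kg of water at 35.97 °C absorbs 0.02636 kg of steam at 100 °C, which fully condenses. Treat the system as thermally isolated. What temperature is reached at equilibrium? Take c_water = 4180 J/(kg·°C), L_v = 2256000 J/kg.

T_f ≈ 55.1 °C

Heat gained plus heat lost sum to zero:
condense steam: −0.02636×2256000 = −59468
  condensate cools 100→T: 0.02636×4180×(T − 100) = 110.18(T − 100)
  water warms: 0.8053×4180×(T − 35.97) = 3366.2(T − 35.97)
3476.3 T = 59468 + 11018 + 121081 = 191567
T ≈ 55.11 °C — below 100 °C, confirming all the steam condensed.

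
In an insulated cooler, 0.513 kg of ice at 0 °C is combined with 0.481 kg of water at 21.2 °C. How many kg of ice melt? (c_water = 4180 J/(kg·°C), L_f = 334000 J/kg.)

Heat available from the water dropping to 0 °C: 0.481·4180·21.2 = 42624 J.
Melting all 0.513 kg of ice would need 0.513·334000 = 171342 J.
Since 42624 < 171342 J, not all the ice melts; equilibrium is at 0 °C.
m_melt = 42624 / L_f = 0.1276 kg.

m_melted ≈ 0.128 kg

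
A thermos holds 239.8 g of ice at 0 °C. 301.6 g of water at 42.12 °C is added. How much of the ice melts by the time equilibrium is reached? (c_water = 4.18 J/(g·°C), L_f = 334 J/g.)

m_melted ≈ 159 g

Heat available from the water dropping to 0 °C: 301.6·4.18·42.12 = 53100 J.
Fully melting the ice requires m_ice L_f = 239.8·334 = 80093 J.
53100 J < 80093 J, so only part of the ice melts and the system sits at 0 °C.
m_melted·334 = 53100  ⇒  m_melted ≈ 159 g.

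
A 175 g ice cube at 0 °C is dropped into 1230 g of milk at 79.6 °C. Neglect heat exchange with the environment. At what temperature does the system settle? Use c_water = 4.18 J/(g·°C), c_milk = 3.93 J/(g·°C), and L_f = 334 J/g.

T_f ≈ 58.6 °C

Setting the total heat transfer to zero:
melt ice: 175×334 = 58450; warm the meltwater: 731.5 T; milk cools: 1230×3.93×(T − 79.6) = 4833.9(T − 79.6)
5565.4 T = 384778 − 58450 = 326328
T ≈ 58.64 °C — above 0 °C, consistent with complete melting.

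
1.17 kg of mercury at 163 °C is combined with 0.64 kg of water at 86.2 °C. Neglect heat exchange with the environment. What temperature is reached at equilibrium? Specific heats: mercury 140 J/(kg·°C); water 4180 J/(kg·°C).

T_f ≈ 90.6 °C

T_f is the heat-capacity-weighted average of the initial temperatures:
T_f = (163.8×163 + 2675.2×86.2) / (163.8 + 2675.2)
    = 257302 / 2839 ≈ 90.63 °C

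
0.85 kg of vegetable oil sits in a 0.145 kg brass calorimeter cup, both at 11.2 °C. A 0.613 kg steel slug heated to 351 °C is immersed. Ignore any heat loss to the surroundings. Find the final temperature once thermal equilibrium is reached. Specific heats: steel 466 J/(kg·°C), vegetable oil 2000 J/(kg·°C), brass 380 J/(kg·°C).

Net heat exchanged in the isolated system is zero:
0.613·466·(T − 351) + 0.85·2000·(T − 11.2) + 0.145·380·(T − 11.2) = 0
285.66(T − 351) + 1700(T − 11.2) + 55.1(T − 11.2) = 0
2040.8 T = 119923
T = 119923/2040.8 ≈ 58.76 °C

T_f ≈ 58.8 °C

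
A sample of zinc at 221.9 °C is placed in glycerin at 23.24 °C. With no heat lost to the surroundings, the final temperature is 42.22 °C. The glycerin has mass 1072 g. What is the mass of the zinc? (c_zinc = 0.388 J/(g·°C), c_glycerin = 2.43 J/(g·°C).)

|Q_zinc| = |Q_glycerin|:
m·0.388·(221.9 − 42.22) = 1072·2.43·(42.22 − 23.24)
69.72 m = 49442  ⇒  m ≈ 709.2 g

m ≈ 709 g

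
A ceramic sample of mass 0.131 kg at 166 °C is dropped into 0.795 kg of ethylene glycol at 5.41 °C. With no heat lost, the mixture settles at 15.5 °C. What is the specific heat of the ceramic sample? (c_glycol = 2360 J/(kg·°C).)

m_s c (T_s − T_f) = m_glycol c_glycol (T_f − T_0):
0.131·c·(166 − 15.5) = 0.795·2360·(15.5 − 5.41)
19.72 c = 18931  ⇒  c ≈ 960.2 J/(kg·°C)

c ≈ 960 J/(kg·°C)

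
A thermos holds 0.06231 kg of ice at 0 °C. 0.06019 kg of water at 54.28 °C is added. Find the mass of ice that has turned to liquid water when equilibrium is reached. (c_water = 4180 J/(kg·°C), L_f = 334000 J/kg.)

m_melted ≈ 0.0409 kg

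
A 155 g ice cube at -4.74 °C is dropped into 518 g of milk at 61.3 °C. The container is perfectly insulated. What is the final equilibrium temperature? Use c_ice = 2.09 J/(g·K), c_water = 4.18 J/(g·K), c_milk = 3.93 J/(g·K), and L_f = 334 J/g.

T_f ≈ 26.6 °C

Energy balance with sensible and latent terms:
warm ice to 0 °C: 155·2.09·(0 − (-4.74)) = 1535.5
  latent heat to melt: 155·334 = 51770
  meltwater 0→T: 155·4.18·T = 647.9 T
  milk cools: 518·3.93·(T − 61.3) = 2035.7(T − 61.3)
2683.6 T = 124791 − 53306 = 71485
T ≈ 26.64 °C. Since T > 0 °C, the all-ice-melts assumption holds.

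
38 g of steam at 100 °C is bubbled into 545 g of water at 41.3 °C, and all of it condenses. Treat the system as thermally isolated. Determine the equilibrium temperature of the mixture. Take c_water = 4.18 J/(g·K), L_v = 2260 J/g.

T_f ≈ 80.4 °C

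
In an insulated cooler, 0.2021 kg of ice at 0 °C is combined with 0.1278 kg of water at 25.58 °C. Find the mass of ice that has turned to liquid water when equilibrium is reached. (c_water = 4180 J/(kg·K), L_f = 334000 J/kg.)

Water can give up m c ΔT = 0.1278×4180×25.58 = 13665 J before reaching 0 °C.
Melting all 0.2021 kg of ice would need 0.2021×334000 = 67501 J.
Since 13665 < 67501 J, not all the ice melts; equilibrium is at 0 °C.
m_melt = 13665 / L_f = 0.04091 kg.

m_melted ≈ 0.0409 kg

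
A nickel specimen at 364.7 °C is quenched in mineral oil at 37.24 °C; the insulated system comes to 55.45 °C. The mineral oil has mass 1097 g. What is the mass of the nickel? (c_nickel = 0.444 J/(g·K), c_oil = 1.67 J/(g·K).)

m ≈ 243 g

Heat gained plus heat lost sum to zero:
m×0.444×(55.45 − 364.7) + 1097×1.67×(55.45 − 37.24) = 0
-137.31 m = -33361
m = -33361/-137.31 ≈ 243 g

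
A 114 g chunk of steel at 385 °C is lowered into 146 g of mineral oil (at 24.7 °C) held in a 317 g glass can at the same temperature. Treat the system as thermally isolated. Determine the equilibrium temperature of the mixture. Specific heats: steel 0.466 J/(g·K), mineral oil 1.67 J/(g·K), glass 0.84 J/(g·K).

Heat gained plus heat lost sum to zero:
114·0.466·(T − 385) + 146·1.67·(T − 24.7) + 317·0.84·(T − 24.7) = 0
563.22 T = 33052
T = 33052 / 563.22 = 58.7 °C

T_f ≈ 58.7 °C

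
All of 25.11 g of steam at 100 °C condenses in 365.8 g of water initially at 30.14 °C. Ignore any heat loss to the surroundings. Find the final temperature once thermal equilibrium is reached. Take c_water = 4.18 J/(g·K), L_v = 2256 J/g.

T_f ≈ 69.3 °C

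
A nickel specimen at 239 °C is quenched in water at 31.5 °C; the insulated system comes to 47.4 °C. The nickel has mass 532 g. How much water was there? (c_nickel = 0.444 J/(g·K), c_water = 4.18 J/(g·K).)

Heat lost by the nickel = heat gained by the water:
532·0.444·(239 − 47.4) = m·4.18·(47.4 − 31.5)
66.46 m = 45257  ⇒  m ≈ 681 g

m ≈ 681 g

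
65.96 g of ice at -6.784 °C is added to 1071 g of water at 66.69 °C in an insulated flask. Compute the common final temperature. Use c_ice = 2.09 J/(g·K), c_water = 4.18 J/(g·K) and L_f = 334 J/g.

T_f ≈ 58.0 °C

Taking heat into each body as positive, Σ m c ΔT = 0:
ice -6.784→0 °C: 65.96·2.09·6.784 = 935.22; latent heat to melt: 65.96·334 = 22031; meltwater 0→T: 65.96·4.18·T = 275.71 T; water cools: 1071·4.18·(T − 66.69) = 4476.8(T − 66.69)
4752.5 T = 298556 − 22966 = 275591
T ≈ 57.99 °C (positive, so assuming full melt was valid).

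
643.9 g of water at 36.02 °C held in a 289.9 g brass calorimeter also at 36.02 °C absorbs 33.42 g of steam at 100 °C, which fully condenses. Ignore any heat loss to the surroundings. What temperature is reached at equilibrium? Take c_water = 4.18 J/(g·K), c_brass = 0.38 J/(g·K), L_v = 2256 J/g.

T_f ≈ 64.7 °C

Energy conservation, ΣQ = 0:
condense steam: −33.42·2256 = −75396
  condensate cools 100→T: 33.42·4.18·(T − 100) = 139.7(T − 100)
  original water: 2691.5(T − 36.02)
  cup: 110.16(T − 36.02)
2941.4 T = 75396 + 13970 + 100916 = 190281
T ≈ 64.69 °C (< 100 °C, so full condensation is consistent).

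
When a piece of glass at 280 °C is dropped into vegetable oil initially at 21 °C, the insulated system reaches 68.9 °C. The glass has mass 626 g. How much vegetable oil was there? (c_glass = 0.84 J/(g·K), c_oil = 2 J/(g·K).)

m ≈ 1160 g

Net heat exchanged in the isolated system is zero:
626·0.84·(68.9 − 280) + m·2·(68.9 − 21) = 0
95.8 m = 111005
m = 111005/95.8 ≈ 1159 g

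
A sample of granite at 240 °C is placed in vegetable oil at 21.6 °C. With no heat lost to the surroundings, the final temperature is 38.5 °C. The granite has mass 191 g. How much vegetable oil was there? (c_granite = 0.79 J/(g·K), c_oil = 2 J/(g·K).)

Taking heat into each body as positive, Σ m c ΔT = 0:
191·0.79·(38.5 − 240) + m·2·(38.5 − 21.6) = 0
33.8 m = 30404
m = 30404/33.8 ≈ 899.5 g

m ≈ 900 g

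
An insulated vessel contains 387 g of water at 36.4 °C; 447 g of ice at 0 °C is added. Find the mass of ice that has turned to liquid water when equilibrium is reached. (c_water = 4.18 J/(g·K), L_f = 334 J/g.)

Water can give up m c ΔT = 387×4.18×36.4 = 58883 J before reaching 0 °C.
To melt every bit of ice: 447×334 = 149298 J.
58883 J < 149298 J, so only part of the ice melts and the system sits at 0 °C.
m_melted×334 = 58883  ⇒  m_melted ≈ 176.3 g.

m_melted ≈ 176 g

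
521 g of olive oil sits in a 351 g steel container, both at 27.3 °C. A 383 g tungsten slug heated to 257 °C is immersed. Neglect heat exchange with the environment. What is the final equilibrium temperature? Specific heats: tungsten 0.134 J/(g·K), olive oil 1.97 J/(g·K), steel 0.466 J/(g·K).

T_f ≈ 36.8 °C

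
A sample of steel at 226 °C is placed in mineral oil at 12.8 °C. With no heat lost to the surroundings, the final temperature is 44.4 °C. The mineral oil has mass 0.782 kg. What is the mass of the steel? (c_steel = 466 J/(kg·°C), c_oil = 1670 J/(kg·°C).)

m ≈ 0.488 kg

Heat lost by the steel = heat gained by the oil:
m·466·(226 − 44.4) = 0.782·1670·(44.4 − 12.8)
84626 m = 41268  ⇒  m ≈ 0.4877 kg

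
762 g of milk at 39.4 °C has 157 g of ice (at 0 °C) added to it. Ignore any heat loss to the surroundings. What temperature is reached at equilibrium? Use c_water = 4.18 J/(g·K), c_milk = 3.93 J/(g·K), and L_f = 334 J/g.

T_f ≈ 18.0 °C

Energy balance with sensible and latent terms:
melt ice: 157×334 = 52438; meltwater 0→T: 157×4.18×T = 656.26 T; milk cools: 762×3.93×(T − 39.4) = 2994.7(T − 39.4)
3650.9 T = 117990 − 52438 = 65552
T ≈ 17.95 °C. Since T > 0 °C, the all-ice-melts assumption holds.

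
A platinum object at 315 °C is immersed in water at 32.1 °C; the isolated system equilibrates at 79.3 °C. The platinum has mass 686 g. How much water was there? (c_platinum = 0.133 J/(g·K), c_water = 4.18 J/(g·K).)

Let T be the final temperature. ΣQ_i = 0:
686·0.133·(79.3 − 315) + m·4.18·(79.3 − 32.1) = 0
197.3 m = 21505
m = 21505/197.3 ≈ 109 g

m ≈ 109 g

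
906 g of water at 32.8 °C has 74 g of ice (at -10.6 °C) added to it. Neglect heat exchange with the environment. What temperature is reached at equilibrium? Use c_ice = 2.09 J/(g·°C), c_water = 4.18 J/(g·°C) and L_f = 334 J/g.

T_f ≈ 23.9 °C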